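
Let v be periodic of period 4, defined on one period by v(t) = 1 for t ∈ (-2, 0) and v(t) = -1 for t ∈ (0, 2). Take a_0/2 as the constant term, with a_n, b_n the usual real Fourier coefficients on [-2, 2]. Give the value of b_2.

b_2 = 1/2 ∫_{-2}^{2} v(t) sin(pi*t) dt.
v is odd and sin(pi*t) is odd, so the integrand is even and b_2 = ∫_0^{2} v(t) sin(pi*t) dt.
Directly, an antiderivative of (-1) sin(pi*t) is cos(pi*t)/pi; evaluating from 0 to 2: ∫_{0}^{2} (-1) sin(pi*t) dt = (1/pi) - (1/pi) = 0.
Hence b_2 = 0.

0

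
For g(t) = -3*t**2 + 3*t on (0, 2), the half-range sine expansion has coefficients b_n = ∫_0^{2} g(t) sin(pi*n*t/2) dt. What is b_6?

2/pi

b_6 = ∫_0^{2} (-3*t**2 + 3*t) sin(3*pi*t) dt.
Integrating by parts twice (tabular method), an antiderivative of (-3*t**2 + 3*t) sin(3*pi*t) is t**2*cos(3*pi*t)/pi - 2*t*sin(3*pi*t)/(3*pi**2) - t*cos(3*pi*t)/pi + sin(3*pi*t)/(3*pi**2) - 2*cos(3*pi*t)/(9*pi**3); evaluating from 0 to 2: ∫_{0}^{2} (-3*t**2 + 3*t) sin(3*pi*t) dt = (-2/(9*pi**3) + 2/pi) - (-2/(9*pi**3)) = 2/pi.
Hence b_6 = 2/pi.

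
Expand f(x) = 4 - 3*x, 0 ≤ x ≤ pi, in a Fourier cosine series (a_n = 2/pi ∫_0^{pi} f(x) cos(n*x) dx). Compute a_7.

a_7 = 2/pi ∫_0^{pi} (4 - 3*x) cos(7*x) dx.
Integrating by parts (boundary term plus one more integral), an antiderivative of (4 - 3*x) cos(7*x) is -3*x*sin(7*x)/7 + 4*sin(7*x)/7 - 3*cos(7*x)/49; evaluating from 0 to pi: ∫_{0}^{pi} (4 - 3*x) cos(7*x) dx = (3/49) - (-3/49) = 6/49.
Hence a_7 = (2/pi)·(6/49) = 12/(49*pi).

12/(49*pi)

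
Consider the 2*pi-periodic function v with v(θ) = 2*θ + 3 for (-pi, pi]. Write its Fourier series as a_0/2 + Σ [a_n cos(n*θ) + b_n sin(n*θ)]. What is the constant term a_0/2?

3

a_0 = 1/pi ∫_{-pi}^{pi} v(θ) dθ = 1/pi · (6*pi) = 6.
So the constant term a_0/2 = 3.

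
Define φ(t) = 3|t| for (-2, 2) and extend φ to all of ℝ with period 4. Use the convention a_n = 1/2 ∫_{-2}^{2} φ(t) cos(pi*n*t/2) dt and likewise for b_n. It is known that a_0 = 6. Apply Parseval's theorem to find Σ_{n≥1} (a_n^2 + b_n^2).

6

Parseval: a_0^2/2 + Σ_{n≥1} (a_n^2+b_n^2) = 1/2 ∫_{-2}^{2} φ(t)^2 dt = 24.
Subtract a_0^2/2 = 18: Σ (a_n^2+b_n^2) = 6.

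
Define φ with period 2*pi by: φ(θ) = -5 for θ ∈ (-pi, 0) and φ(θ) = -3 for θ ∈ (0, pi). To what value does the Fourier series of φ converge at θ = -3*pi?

-4

θ = -3*pi differs from θ = -pi by -1 full period(s), and the series is 2*pi-periodic.
At θ = -pi the one-sided limits are φ(-pi^-) = -3 and φ(-pi^+) = -5.
By Dirichlet's theorem the series converges to their average, [(-3) + (-5)]/2 = -4.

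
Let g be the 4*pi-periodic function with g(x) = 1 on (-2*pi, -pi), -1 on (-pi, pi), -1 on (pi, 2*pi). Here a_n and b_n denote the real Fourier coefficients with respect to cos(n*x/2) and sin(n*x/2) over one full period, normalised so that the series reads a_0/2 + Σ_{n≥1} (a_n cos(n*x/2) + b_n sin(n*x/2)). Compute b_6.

b_6 = (1/(2*pi)) ∫_{-2*pi}^{2*pi} g(x) sin(3*x) dx.
Split the integral at the breakpoints.
Directly, an antiderivative of (1) sin(3*x) is -cos(3*x)/3; evaluating from -2*pi to -pi: ∫_{-2*pi}^{-pi} (1) sin(3*x) dx = (1/3) - (-1/3) = 2/3.
Directly, an antiderivative of (-1) sin(3*x) is cos(3*x)/3; evaluating from -pi to pi: ∫_{-pi}^{pi} (-1) sin(3*x) dx = (-1/3) - (-1/3) = 0.
Directly, an antiderivative of (-1) sin(3*x) is cos(3*x)/3; evaluating from pi to 2*pi: ∫_{pi}^{2*pi} (-1) sin(3*x) dx = (1/3) - (-1/3) = 2/3.
Summing the pieces and multiplying by (1/(2*pi)) gives b_6 = 2/(3*pi).

2/(3*pi)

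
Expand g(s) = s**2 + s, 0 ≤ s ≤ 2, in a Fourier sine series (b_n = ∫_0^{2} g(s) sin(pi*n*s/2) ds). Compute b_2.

b_2 = ∫_0^{2} (s**2 + s) sin(pi*s) ds.
Integrating by parts twice (tabular method), an antiderivative of (s**2 + s) sin(pi*s) is -s**2*cos(pi*s)/pi + 2*s*sin(pi*s)/pi**2 - s*cos(pi*s)/pi + sin(pi*s)/pi**2 + 2*cos(pi*s)/pi**3; evaluating from 0 to 2: ∫_{0}^{2} (s**2 + s) sin(pi*s) ds = (-6/pi + 2/pi**3) - (2/pi**3) = -6/pi.
Hence b_2 = -6/pi.

-6/pi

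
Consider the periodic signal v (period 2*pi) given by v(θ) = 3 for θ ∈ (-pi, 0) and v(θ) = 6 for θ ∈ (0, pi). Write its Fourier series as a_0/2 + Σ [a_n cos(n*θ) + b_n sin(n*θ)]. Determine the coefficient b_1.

b_1 = 1/pi ∫_{-pi}^{pi} v(θ) sin(θ) dθ.
Split the integral at the breakpoints.
Directly, an antiderivative of (3) sin(θ) is -3*cos(θ); evaluating from -pi to 0: ∫_{-pi}^{0} (3) sin(θ) dθ = (-3) - (3) = -6.
Directly, an antiderivative of (6) sin(θ) is -6*cos(θ); evaluating from 0 to pi: ∫_{0}^{pi} (6) sin(θ) dθ = (6) - (-6) = 12.
Summing the pieces and multiplying by (1/pi) gives b_1 = 6/pi.

6/pi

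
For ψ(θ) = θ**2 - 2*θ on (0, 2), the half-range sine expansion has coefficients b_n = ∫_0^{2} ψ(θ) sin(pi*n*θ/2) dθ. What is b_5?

b_5 = ∫_0^{2} (θ**2 - 2*θ) sin(5*pi*θ/2) dθ.
Integrating by parts twice (tabular method), an antiderivative of (θ**2 - 2*θ) sin(5*pi*θ/2) is -2*θ**2*cos(5*pi*θ/2)/(5*pi) + 8*θ*sin(5*pi*θ/2)/(25*pi**2) + 4*θ*cos(5*pi*θ/2)/(5*pi) - 8*sin(5*pi*θ/2)/(25*pi**2) + 16*cos(5*pi*θ/2)/(125*pi**3); evaluating from 0 to 2: ∫_{0}^{2} (θ**2 - 2*θ) sin(5*pi*θ/2) dθ = (-16/(125*pi**3)) - (16/(125*pi**3)) = -32/(125*pi**3).
Hence b_5 = -32/(125*pi**3).

-32/(125*pi**3)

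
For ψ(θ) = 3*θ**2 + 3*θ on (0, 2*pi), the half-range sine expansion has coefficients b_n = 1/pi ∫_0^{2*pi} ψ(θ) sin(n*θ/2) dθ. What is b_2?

b_2 = 1/pi ∫_0^{2*pi} (3*θ**2 + 3*θ) sin(θ) dθ.
Integrating by parts twice (tabular method), an antiderivative of (3*θ**2 + 3*θ) sin(θ) is -3*θ**2*cos(θ) + 6*θ*sin(θ) - 3*θ*cos(θ) + 3*sin(θ) + 6*cos(θ); evaluating from 0 to 2*pi: ∫_{0}^{2*pi} (3*θ**2 + 3*θ) sin(θ) dθ = (-12*pi**2 - 6*pi + 6) - (6) = -6*pi*(1 + 2*pi).
Hence b_2 = (1/pi)·(-6*pi*(1 + 2*pi)) = -12*pi - 6.

-12*pi - 6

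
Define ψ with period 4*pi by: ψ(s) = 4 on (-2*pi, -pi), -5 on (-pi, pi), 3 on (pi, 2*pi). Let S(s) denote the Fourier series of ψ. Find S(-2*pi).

s = -2*pi differs from s = 2*pi by -1 full period(s), and the series is 4*pi-periodic.
At s = 2*pi the one-sided limits are ψ(2*pi^-) = 3 and ψ(2*pi^+) = 4.
By Dirichlet's theorem the series converges to their average, [(3) + (4)]/2 = 7/2.

7/2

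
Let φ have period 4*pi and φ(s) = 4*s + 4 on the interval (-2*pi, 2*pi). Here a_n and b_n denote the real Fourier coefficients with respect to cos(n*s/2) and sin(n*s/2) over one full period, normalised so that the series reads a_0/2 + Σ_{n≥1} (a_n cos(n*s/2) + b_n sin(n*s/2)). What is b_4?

b_4 = (1/(2*pi)) ∫_{-2*pi}^{2*pi} φ(s) sin(2*s) ds.
Integrating by parts (boundary term plus one more integral), an antiderivative of (4*s + 4) sin(2*s) is -2*s*cos(2*s) + sin(2*s) - 2*cos(2*s); evaluating from -2*pi to 2*pi: ∫_{-2*pi}^{2*pi} (4*s + 4) sin(2*s) ds = (-4*pi - 2) - (-2 + 4*pi) = -8*pi.
Hence b_4 = (1/(2*pi))·(-8*pi) = -4.

-4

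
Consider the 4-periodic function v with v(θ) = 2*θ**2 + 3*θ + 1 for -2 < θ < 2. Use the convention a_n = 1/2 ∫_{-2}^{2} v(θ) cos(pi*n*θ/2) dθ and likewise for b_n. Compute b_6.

-2/pi

b_6 = 1/2 ∫_{-2}^{2} v(θ) sin(3*pi*θ) dθ.
Integrating by parts twice (tabular method), an antiderivative of (2*θ**2 + 3*θ + 1) sin(3*pi*θ) is -2*θ**2*cos(3*pi*θ)/(3*pi) + 4*θ*sin(3*pi*θ)/(9*pi**2) - θ*cos(3*pi*θ)/pi + sin(3*pi*θ)/(3*pi**2) - cos(3*pi*θ)/(3*pi) + 4*cos(3*pi*θ)/(27*pi**3); evaluating from -2 to 2: ∫_{-2}^{2} (2*θ**2 + 3*θ + 1) sin(3*pi*θ) dθ = (-5/pi + 4/(27*pi**3)) - ((4/27 - pi**2)/pi**3) = -4/pi.
Hence b_6 = (1/2)·(-4/pi) = -2/pi.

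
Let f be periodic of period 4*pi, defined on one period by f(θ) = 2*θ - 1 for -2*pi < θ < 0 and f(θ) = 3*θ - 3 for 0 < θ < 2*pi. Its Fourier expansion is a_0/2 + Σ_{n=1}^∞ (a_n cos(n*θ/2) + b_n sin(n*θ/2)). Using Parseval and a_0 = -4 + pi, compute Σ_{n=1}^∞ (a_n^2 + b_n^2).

-10*pi + 2 + 101*pi**2/6

Parseval: a_0^2/2 + Σ_{n≥1} (a_n^2+b_n^2) = (1/(2*pi)) ∫_{-2*pi}^{2*pi} f(θ)^2 dθ = -14*pi + 10 + 52*pi**2/3.
Subtract a_0^2/2 = (4 - pi)**2/2: Σ (a_n^2+b_n^2) = -10*pi + 2 + 101*pi**2/6.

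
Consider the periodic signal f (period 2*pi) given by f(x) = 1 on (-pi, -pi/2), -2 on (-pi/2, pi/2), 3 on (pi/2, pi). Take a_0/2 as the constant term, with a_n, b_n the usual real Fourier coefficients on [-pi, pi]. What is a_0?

a_0 = 1/pi ∫_{-pi}^{pi} f(x) dx = 1/pi · (0) = 0.

0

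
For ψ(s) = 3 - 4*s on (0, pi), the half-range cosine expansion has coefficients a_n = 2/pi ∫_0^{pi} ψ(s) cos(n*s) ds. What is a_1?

16/pi

a_1 = 2/pi ∫_0^{pi} (3 - 4*s) cos(s) ds.
Integrating by parts (boundary term plus one more integral), an antiderivative of (3 - 4*s) cos(s) is -4*s*sin(s) + 3*sin(s) - 4*cos(s); evaluating from 0 to pi: ∫_{0}^{pi} (3 - 4*s) cos(s) ds = (4) - (-4) = 8.
Hence a_1 = (2/pi)·(8) = 16/pi.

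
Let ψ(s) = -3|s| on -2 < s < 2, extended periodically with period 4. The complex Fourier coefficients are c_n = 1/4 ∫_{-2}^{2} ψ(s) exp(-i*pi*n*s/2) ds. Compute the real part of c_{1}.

Since ψ is real-valued, Re(c_{1}) = 1/4 ∫_{-2}^{2} ψ(s) cos(pi*s/2) ds = a_{1}/2.
ψ is even and cos(pi*s/2) is even, so the integrand is even: ∫_{-2}^{2} ψ(s) cos(pi*s/2) ds = 2∫_0^{2} ψ(s) cos(pi*s/2) ds.
Integrating by parts (boundary term plus one more integral), an antiderivative of (-3*s) cos(pi*s/2) is -6*s*sin(pi*s/2)/pi - 12*cos(pi*s/2)/pi**2; evaluating from 0 to 2: ∫_{0}^{2} (-3*s) cos(pi*s/2) ds = (12/pi**2) - (-12/pi**2) = 24/pi**2.
So ∫_{-2}^{2} ψ(s) cos(pi*s/2) ds = 48/pi**2.
Hence Re(c_{1}) = (1/4)·(48/pi**2) = 12/pi**2.

12/pi**2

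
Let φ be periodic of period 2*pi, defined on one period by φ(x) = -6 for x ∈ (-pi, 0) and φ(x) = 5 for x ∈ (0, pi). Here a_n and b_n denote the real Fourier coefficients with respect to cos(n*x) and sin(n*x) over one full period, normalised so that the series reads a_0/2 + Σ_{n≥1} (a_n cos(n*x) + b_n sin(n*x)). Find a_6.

0

a_6 = 1/pi ∫_{-pi}^{pi} φ(x) cos(6*x) dx.
Split the integral at the breakpoints.
Directly, an antiderivative of (-6) cos(6*x) is -sin(6*x); evaluating from -pi to 0: ∫_{-pi}^{0} (-6) cos(6*x) dx = (0) - (0) = 0.
Directly, an antiderivative of (5) cos(6*x) is 5*sin(6*x)/6; evaluating from 0 to pi: ∫_{0}^{pi} (5) cos(6*x) dx = (0) - (0) = 0.
Summing the pieces and multiplying by (1/pi) gives a_6 = 0.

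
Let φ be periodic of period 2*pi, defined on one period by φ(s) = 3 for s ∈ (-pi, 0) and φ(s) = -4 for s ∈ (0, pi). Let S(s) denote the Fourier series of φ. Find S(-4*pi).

-1/2

s = -4*pi differs from s = 0 by -2 full period(s), and the series is 2*pi-periodic.
At s = 0 the one-sided limits are φ(0^-) = 3 and φ(0^+) = -4.
By Dirichlet's theorem the series converges to their average, [(3) + (-4)]/2 = -1/2.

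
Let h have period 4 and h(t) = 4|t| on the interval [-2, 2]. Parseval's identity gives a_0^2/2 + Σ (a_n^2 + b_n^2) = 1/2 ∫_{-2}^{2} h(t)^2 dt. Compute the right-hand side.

1/2 ∫_{-2}^{2} h(t)^2 dt = 1/2 · (256/3) = 128/3.

128/3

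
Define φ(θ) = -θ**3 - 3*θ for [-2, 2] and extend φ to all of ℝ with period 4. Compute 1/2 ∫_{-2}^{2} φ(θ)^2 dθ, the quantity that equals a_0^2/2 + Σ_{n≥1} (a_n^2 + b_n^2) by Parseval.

2824/35

1/2 ∫_{-2}^{2} φ(θ)^2 dθ = 1/2 · (5648/35) = 2824/35.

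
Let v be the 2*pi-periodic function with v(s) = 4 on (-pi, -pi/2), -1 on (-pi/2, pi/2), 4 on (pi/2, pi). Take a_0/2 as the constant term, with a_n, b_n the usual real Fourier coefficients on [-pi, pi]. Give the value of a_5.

a_5 = 1/pi ∫_{-pi}^{pi} v(s) cos(5*s) ds.
v is even and cos(5*s) is even, so the integrand is even and a_5 = 2/pi ∫_0^{pi} v(s) cos(5*s) ds.
Split the integral at the breakpoints.
Directly, an antiderivative of (-1) cos(5*s) is -sin(5*s)/5; evaluating from 0 to pi/2: ∫_{0}^{pi/2} (-1) cos(5*s) ds = (-1/5) - (0) = -1/5.
Directly, an antiderivative of (4) cos(5*s) is 4*sin(5*s)/5; evaluating from pi/2 to pi: ∫_{pi/2}^{pi} (4) cos(5*s) ds = (0) - (4/5) = -4/5.
Summing the pieces and multiplying by (2/pi) gives a_5 = -2/pi.

-2/pi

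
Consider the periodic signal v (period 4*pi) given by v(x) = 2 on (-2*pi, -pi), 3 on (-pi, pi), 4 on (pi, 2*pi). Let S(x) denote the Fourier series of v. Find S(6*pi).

x = 6*pi differs from x = 2*pi by 1 full period(s), and the series is 4*pi-periodic.
At x = 2*pi the one-sided limits are v(2*pi^-) = 4 and v(2*pi^+) = 2.
By Dirichlet's theorem the series converges to their average, [(4) + (2)]/2 = 3.

3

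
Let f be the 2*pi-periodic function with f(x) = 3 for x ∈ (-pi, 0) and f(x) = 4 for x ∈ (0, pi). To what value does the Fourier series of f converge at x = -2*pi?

7/2

x = -2*pi differs from x = 0 by -1 full period(s), and the series is 2*pi-periodic.
At x = 0 the one-sided limits are f(0^-) = 3 and f(0^+) = 4.
By Dirichlet's theorem the series converges to their average, [(3) + (4)]/2 = 7/2.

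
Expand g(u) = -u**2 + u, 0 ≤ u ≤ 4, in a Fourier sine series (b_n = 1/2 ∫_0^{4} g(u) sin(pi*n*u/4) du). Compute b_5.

8*(16 - 75*pi**2)/(125*pi**3)

b_5 = 1/2 ∫_0^{4} (-u**2 + u) sin(5*pi*u/4) du.
Integrating by parts twice (tabular method), an antiderivative of (-u**2 + u) sin(5*pi*u/4) is 4*u**2*cos(5*pi*u/4)/(5*pi) - 32*u*sin(5*pi*u/4)/(25*pi**2) - 4*u*cos(5*pi*u/4)/(5*pi) + 16*sin(5*pi*u/4)/(25*pi**2) - 128*cos(5*pi*u/4)/(125*pi**3); evaluating from 0 to 4: ∫_{0}^{4} (-u**2 + u) sin(5*pi*u/4) du = (16*(8 - 75*pi**2)/(125*pi**3)) - (-128/(125*pi**3)) = 16*(16 - 75*pi**2)/(125*pi**3).
Hence b_5 = (1/2)·(16*(16 - 75*pi**2)/(125*pi**3)) = 8*(16 - 75*pi**2)/(125*pi**3).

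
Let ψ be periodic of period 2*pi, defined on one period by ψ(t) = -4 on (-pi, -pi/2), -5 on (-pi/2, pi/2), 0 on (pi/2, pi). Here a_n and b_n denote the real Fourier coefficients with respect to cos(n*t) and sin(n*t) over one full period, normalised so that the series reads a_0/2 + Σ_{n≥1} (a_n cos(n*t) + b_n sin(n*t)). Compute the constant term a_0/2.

-7/2

a_0 = 1/pi ∫_{-pi}^{pi} ψ(t) dt = 1/pi · (-7*pi) = -7.
So the constant term a_0/2 = -7/2.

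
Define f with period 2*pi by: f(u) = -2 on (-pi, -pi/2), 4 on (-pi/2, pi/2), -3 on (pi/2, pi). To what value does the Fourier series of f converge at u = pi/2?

At u = pi/2 the one-sided limits are f(pi/2^-) = 4 and f(pi/2^+) = -3.
By Dirichlet's theorem the series converges to their average, [(4) + (-3)]/2 = 1/2.

1/2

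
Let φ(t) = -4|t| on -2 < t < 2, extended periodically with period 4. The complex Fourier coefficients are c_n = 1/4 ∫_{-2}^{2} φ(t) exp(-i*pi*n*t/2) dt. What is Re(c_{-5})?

Since φ is real-valued, Re(c_{-5}) = 1/4 ∫_{-2}^{2} φ(t) cos(-5*pi*t/2) dt = a_{5}/2.
φ is even and cos(-5*pi*t/2) is even, so the integrand is even: ∫_{-2}^{2} φ(t) cos(-5*pi*t/2) dt = 2∫_0^{2} φ(t) cos(-5*pi*t/2) dt.
Integrating by parts (boundary term plus one more integral), an antiderivative of (-4*t) cos(-5*pi*t/2) is -8*t*sin(5*pi*t/2)/(5*pi) - 16*cos(5*pi*t/2)/(25*pi**2); evaluating from 0 to 2: ∫_{0}^{2} (-4*t) cos(-5*pi*t/2) dt = (16/(25*pi**2)) - (-16/(25*pi**2)) = 32/(25*pi**2).
So ∫_{-2}^{2} φ(t) cos(-5*pi*t/2) dt = 64/(25*pi**2).
Hence Re(c_{-5}) = (1/4)·(64/(25*pi**2)) = 16/(25*pi**2).

16/(25*pi**2)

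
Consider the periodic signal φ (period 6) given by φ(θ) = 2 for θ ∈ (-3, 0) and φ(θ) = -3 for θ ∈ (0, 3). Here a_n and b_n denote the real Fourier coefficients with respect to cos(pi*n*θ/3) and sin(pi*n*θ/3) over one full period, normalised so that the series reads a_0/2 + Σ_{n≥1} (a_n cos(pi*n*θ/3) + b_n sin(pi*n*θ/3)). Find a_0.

a_0 = 1/3 ∫_{-3}^{3} φ(θ) dθ = 1/3 · (-3) = -1.

-1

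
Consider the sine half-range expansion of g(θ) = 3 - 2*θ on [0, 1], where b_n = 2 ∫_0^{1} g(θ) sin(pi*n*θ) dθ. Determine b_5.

b_5 = 2 ∫_0^{1} (3 - 2*θ) sin(5*pi*θ) dθ.
Integrating by parts (boundary term plus one more integral), an antiderivative of (3 - 2*θ) sin(5*pi*θ) is 2*θ*cos(5*pi*θ)/(5*pi) - 2*sin(5*pi*θ)/(25*pi**2) - 3*cos(5*pi*θ)/(5*pi); evaluating from 0 to 1: ∫_{0}^{1} (3 - 2*θ) sin(5*pi*θ) dθ = (1/(5*pi)) - (-3/(5*pi)) = 4/(5*pi).
Hence b_5 = 2·(4/(5*pi)) = 8/(5*pi).

8/(5*pi)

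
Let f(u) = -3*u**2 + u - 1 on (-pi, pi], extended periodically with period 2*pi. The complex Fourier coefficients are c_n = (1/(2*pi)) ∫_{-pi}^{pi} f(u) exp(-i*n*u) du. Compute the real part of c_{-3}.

2/3

Since f is real-valued, Re(c_{-3}) = (1/(2*pi)) ∫_{-pi}^{pi} f(u) cos(-3*u) du = a_{3}/2.
Integrating by parts twice (tabular method), an antiderivative of (-3*u**2 + u - 1) cos(-3*u) is -u**2*sin(3*u) + u*sin(3*u)/3 - 2*u*cos(3*u)/3 - sin(3*u)/9 + cos(3*u)/9; evaluating from -pi to pi: ∫_{-pi}^{pi} (-3*u**2 + u - 1) cos(-3*u) du = (-1/9 + 2*pi/3) - (-2*pi/3 - 1/9) = 4*pi/3.
Hence Re(c_{-3}) = (1/(2*pi))·(4*pi/3) = 2/3.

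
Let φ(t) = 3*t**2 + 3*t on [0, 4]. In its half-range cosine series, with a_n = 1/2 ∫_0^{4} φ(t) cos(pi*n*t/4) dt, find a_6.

16/(3*pi**2)

a_6 = 1/2 ∫_0^{4} (3*t**2 + 3*t) cos(3*pi*t/2) dt.
Integrating by parts twice (tabular method), an antiderivative of (3*t**2 + 3*t) cos(3*pi*t/2) is 2*t**2*sin(3*pi*t/2)/pi + 2*t*sin(3*pi*t/2)/pi + 8*t*cos(3*pi*t/2)/(3*pi**2) - 16*sin(3*pi*t/2)/(9*pi**3) + 4*cos(3*pi*t/2)/(3*pi**2); evaluating from 0 to 4: ∫_{0}^{4} (3*t**2 + 3*t) cos(3*pi*t/2) dt = (12/pi**2) - (4/(3*pi**2)) = 32/(3*pi**2).
Hence a_6 = (1/2)·(32/(3*pi**2)) = 16/(3*pi**2).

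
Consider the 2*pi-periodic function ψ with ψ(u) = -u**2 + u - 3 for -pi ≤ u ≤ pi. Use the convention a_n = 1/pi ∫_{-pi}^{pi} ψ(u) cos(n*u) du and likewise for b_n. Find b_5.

b_5 = 1/pi ∫_{-pi}^{pi} ψ(u) sin(5*u) du.
Integrating by parts twice (tabular method), an antiderivative of (-u**2 + u - 3) sin(5*u) is u**2*cos(5*u)/5 - 2*u*sin(5*u)/25 - u*cos(5*u)/5 + sin(5*u)/25 + 73*cos(5*u)/125; evaluating from -pi to pi: ∫_{-pi}^{pi} (-u**2 + u - 3) sin(5*u) du = (-pi**2/5 - 73/125 + pi/5) - (-pi**2/5 - pi/5 - 73/125) = 2*pi/5.
Hence b_5 = (1/pi)·(2*pi/5) = 2/5.

2/5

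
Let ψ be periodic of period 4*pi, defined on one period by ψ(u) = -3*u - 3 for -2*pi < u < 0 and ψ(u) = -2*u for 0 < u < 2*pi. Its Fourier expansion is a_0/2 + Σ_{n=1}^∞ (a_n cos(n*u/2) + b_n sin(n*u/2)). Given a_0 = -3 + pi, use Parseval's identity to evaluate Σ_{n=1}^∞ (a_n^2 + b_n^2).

-15*pi + 9/2 + 101*pi**2/6

Parseval: a_0^2/2 + Σ_{n≥1} (a_n^2+b_n^2) = (1/(2*pi)) ∫_{-2*pi}^{2*pi} ψ(u)^2 du = -18*pi + 9 + 52*pi**2/3.
Subtract a_0^2/2 = (3 - pi)**2/2: Σ (a_n^2+b_n^2) = -15*pi + 9/2 + 101*pi**2/6.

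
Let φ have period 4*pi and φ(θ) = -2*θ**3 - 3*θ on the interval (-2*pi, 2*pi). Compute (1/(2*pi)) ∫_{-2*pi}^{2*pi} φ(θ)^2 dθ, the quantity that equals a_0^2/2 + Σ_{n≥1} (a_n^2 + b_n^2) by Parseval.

(1/(2*pi)) ∫_{-2*pi}^{2*pi} φ(θ)^2 dθ = (1/(2*pi)) · (16*pi**3*(105 + 336*pi**2 + 320*pi**4)/35) = 8*pi**2*(105 + 336*pi**2 + 320*pi**4)/35.

8*pi**2*(105 + 336*pi**2 + 320*pi**4)/35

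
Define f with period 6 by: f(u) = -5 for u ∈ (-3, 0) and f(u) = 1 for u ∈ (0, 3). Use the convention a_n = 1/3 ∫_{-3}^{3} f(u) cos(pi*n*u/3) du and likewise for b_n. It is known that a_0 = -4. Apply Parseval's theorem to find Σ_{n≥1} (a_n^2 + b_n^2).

Parseval: a_0^2/2 + Σ_{n≥1} (a_n^2+b_n^2) = 1/3 ∫_{-3}^{3} f(u)^2 du = 26.
Subtract a_0^2/2 = 8: Σ (a_n^2+b_n^2) = 18.

18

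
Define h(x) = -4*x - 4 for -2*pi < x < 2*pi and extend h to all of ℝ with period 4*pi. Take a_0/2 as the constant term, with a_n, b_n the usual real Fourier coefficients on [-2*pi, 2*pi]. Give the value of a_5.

a_5 = (1/(2*pi)) ∫_{-2*pi}^{2*pi} h(x) cos(5*x/2) dx.
Integrating by parts (boundary term plus one more integral), an antiderivative of (-4*x - 4) cos(5*x/2) is -8*x*sin(5*x/2)/5 - 8*sin(5*x/2)/5 - 16*cos(5*x/2)/25; evaluating from -2*pi to 2*pi: ∫_{-2*pi}^{2*pi} (-4*x - 4) cos(5*x/2) dx = (16/25) - (16/25) = 0.
Hence a_5 = (1/(2*pi))·(0) = 0.

0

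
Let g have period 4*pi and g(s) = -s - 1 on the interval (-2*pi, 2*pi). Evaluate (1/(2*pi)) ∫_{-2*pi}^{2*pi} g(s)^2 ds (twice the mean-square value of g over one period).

(1/(2*pi)) ∫_{-2*pi}^{2*pi} g(s)^2 ds = (1/(2*pi)) · (4*pi + 16*pi**3/3) = 2 + 8*pi**2/3.

2 + 8*pi**2/3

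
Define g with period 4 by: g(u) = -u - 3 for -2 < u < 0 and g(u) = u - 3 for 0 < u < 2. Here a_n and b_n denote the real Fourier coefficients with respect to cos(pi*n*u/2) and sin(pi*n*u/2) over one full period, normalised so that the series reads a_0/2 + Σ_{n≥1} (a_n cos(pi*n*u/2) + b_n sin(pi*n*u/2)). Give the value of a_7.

a_7 = 1/2 ∫_{-2}^{2} g(u) cos(7*pi*u/2) du.
g is even and cos(7*pi*u/2) is even, so the integrand is even and a_7 = ∫_0^{2} g(u) cos(7*pi*u/2) du.
Integrating by parts (boundary term plus one more integral), an antiderivative of (u - 3) cos(7*pi*u/2) is 2*u*sin(7*pi*u/2)/(7*pi) - 6*sin(7*pi*u/2)/(7*pi) + 4*cos(7*pi*u/2)/(49*pi**2); evaluating from 0 to 2: ∫_{0}^{2} (u - 3) cos(7*pi*u/2) du = (-4/(49*pi**2)) - (4/(49*pi**2)) = -8/(49*pi**2).
Hence a_7 = -8/(49*pi**2).

-8/(49*pi**2)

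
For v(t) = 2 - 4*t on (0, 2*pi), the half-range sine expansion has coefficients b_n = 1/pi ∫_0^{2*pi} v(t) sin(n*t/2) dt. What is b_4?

b_4 = 1/pi ∫_0^{2*pi} (2 - 4*t) sin(2*t) dt.
Integrating by parts (boundary term plus one more integral), an antiderivative of (2 - 4*t) sin(2*t) is 2*t*cos(2*t) - sin(2*t) - cos(2*t); evaluating from 0 to 2*pi: ∫_{0}^{2*pi} (2 - 4*t) sin(2*t) dt = (-1 + 4*pi) - (-1) = 4*pi.
Hence b_4 = (1/pi)·(4*pi) = 4.

4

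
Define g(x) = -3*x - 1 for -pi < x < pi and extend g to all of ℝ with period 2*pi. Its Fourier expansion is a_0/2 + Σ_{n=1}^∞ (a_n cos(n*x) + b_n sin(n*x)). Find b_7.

-6/7

b_7 = 1/pi ∫_{-pi}^{pi} g(x) sin(7*x) dx.
Integrating by parts (boundary term plus one more integral), an antiderivative of (-3*x - 1) sin(7*x) is 3*x*cos(7*x)/7 - 3*sin(7*x)/49 + cos(7*x)/7; evaluating from -pi to pi: ∫_{-pi}^{pi} (-3*x - 1) sin(7*x) dx = (-3*pi/7 - 1/7) - (-1/7 + 3*pi/7) = -6*pi/7.
Hence b_7 = (1/pi)·(-6*pi/7) = -6/7.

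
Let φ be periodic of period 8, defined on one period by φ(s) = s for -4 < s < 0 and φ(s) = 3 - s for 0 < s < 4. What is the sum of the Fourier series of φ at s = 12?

s = 12 differs from s = 4 by 1 full period(s), and the series is 8-periodic.
At s = 4 the one-sided limits are φ(4^-) = -1 and φ(4^+) = -4.
By Dirichlet's theorem the series converges to their average, [(-1) + (-4)]/2 = -5/2.

-5/2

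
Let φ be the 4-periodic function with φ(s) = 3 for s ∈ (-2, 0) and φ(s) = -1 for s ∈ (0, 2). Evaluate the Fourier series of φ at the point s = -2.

1

At s = -2 the one-sided limits are φ(-2^-) = -1 and φ(-2^+) = 3.
By Dirichlet's theorem the series converges to their average, [(-1) + (3)]/2 = 1.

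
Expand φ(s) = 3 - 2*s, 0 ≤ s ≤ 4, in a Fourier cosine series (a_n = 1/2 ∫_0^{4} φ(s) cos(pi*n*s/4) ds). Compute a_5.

a_5 = 1/2 ∫_0^{4} (3 - 2*s) cos(5*pi*s/4) ds.
Integrating by parts (boundary term plus one more integral), an antiderivative of (3 - 2*s) cos(5*pi*s/4) is -8*s*sin(5*pi*s/4)/(5*pi) + 12*sin(5*pi*s/4)/(5*pi) - 32*cos(5*pi*s/4)/(25*pi**2); evaluating from 0 to 4: ∫_{0}^{4} (3 - 2*s) cos(5*pi*s/4) ds = (32/(25*pi**2)) - (-32/(25*pi**2)) = 64/(25*pi**2).
Hence a_5 = (1/2)·(64/(25*pi**2)) = 32/(25*pi**2).

32/(25*pi**2)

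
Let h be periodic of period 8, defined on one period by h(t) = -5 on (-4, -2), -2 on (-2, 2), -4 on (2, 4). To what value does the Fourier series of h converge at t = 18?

t = 18 differs from t = 2 by 2 full period(s), and the series is 8-periodic.
At t = 2 the one-sided limits are h(2^-) = -2 and h(2^+) = -4.
By Dirichlet's theorem the series converges to their average, [(-2) + (-4)]/2 = -3.

-3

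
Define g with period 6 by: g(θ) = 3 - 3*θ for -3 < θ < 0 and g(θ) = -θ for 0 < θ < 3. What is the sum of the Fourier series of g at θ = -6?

θ = -6 differs from θ = 0 by -1 full period(s), and the series is 6-periodic.
At θ = 0 the one-sided limits are g(0^-) = 3 and g(0^+) = 0.
By Dirichlet's theorem the series converges to their average, [(3) + (0)]/2 = 3/2.

3/2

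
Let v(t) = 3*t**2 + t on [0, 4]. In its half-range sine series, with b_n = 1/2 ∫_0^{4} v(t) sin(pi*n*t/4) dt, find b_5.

8*(-48 + 325*pi**2)/(125*pi**3)

b_5 = 1/2 ∫_0^{4} (3*t**2 + t) sin(5*pi*t/4) dt.
Integrating by parts twice (tabular method), an antiderivative of (3*t**2 + t) sin(5*pi*t/4) is -12*t**2*cos(5*pi*t/4)/(5*pi) + 96*t*sin(5*pi*t/4)/(25*pi**2) - 4*t*cos(5*pi*t/4)/(5*pi) + 16*sin(5*pi*t/4)/(25*pi**2) + 384*cos(5*pi*t/4)/(125*pi**3); evaluating from 0 to 4: ∫_{0}^{4} (3*t**2 + t) sin(5*pi*t/4) dt = (16*(-24 + 325*pi**2)/(125*pi**3)) - (384/(125*pi**3)) = 16*(-48 + 325*pi**2)/(125*pi**3).
Hence b_5 = (1/2)·(16*(-48 + 325*pi**2)/(125*pi**3)) = 8*(-48 + 325*pi**2)/(125*pi**3).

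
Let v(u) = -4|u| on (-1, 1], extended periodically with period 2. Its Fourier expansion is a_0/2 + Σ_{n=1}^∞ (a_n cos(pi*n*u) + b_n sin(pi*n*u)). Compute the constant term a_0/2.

-2

a_0 = ∫_{-1}^{1} v(u) du = -4.
So the constant term a_0/2 = -2.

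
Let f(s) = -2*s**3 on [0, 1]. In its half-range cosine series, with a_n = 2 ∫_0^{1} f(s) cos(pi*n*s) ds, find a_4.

a_4 = 2 ∫_0^{1} (-2*s**3) cos(4*pi*s) ds.
Integrating by parts three times (tabular method), an antiderivative of (-2*s**3) cos(4*pi*s) is -s**3*sin(4*pi*s)/(2*pi) - 3*s**2*cos(4*pi*s)/(8*pi**2) + 3*s*sin(4*pi*s)/(16*pi**3) + 3*cos(4*pi*s)/(64*pi**4); evaluating from 0 to 1: ∫_{0}^{1} (-2*s**3) cos(4*pi*s) ds = (3*(1 - 8*pi**2)/(64*pi**4)) - (3/(64*pi**4)) = -3/(8*pi**2).
Hence a_4 = 2·(-3/(8*pi**2)) = -3/(4*pi**2).

-3/(4*pi**2)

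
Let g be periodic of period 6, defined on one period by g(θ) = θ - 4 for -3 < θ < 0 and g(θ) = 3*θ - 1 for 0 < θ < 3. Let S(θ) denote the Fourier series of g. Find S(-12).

θ = -12 differs from θ = 0 by -2 full period(s), and the series is 6-periodic.
At θ = 0 the one-sided limits are g(0^-) = -4 and g(0^+) = -1.
By Dirichlet's theorem the series converges to their average, [(-4) + (-1)]/2 = -5/2.

-5/2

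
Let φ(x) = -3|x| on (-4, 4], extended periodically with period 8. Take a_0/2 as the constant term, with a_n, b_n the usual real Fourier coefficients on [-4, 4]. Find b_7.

0

b_7 = 1/4 ∫_{-4}^{4} φ(x) sin(7*pi*x/4) dx.
φ is even and sin(7*pi*x/4) is odd, so the integrand is odd over a symmetric interval and the integral vanishes.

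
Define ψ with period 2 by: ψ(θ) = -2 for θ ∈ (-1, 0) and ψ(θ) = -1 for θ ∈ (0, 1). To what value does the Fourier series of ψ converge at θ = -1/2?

-2

ψ is continuous at θ = -1/2 with value -2, so the series converges to -2 there.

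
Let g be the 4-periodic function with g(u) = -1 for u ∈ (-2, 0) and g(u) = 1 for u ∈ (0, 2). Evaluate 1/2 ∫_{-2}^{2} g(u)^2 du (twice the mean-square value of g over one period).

1/2 ∫_{-2}^{2} g(u)^2 du = 1/2 · (4) = 2.

2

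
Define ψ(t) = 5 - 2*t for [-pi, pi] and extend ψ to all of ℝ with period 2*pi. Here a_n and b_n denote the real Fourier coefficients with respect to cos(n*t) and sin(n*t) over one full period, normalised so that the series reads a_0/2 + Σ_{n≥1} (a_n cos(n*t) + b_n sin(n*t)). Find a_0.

10

a_0 = 1/pi ∫_{-pi}^{pi} ψ(t) dt = 1/pi · (10*pi) = 10.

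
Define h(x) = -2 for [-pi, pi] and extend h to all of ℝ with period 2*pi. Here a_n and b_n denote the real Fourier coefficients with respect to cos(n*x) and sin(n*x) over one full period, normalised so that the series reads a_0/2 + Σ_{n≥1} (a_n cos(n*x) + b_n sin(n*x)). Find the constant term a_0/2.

-2

a_0 = 1/pi ∫_{-pi}^{pi} h(x) dx = 1/pi · (-4*pi) = -4.
So the constant term a_0/2 = -2.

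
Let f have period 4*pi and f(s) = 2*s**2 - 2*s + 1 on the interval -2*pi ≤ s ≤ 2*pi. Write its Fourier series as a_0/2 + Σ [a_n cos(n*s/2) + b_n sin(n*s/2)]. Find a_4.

2

a_4 = (1/(2*pi)) ∫_{-2*pi}^{2*pi} f(s) cos(2*s) ds.
Integrating by parts twice (tabular method), an antiderivative of (2*s**2 - 2*s + 1) cos(2*s) is s**2*sin(2*s) - s*sin(2*s) + s*cos(2*s) - cos(2*s)/2; evaluating from -2*pi to 2*pi: ∫_{-2*pi}^{2*pi} (2*s**2 - 2*s + 1) cos(2*s) ds = (-1/2 + 2*pi) - (-2*pi - 1/2) = 4*pi.
Hence a_4 = (1/(2*pi))·(4*pi) = 2.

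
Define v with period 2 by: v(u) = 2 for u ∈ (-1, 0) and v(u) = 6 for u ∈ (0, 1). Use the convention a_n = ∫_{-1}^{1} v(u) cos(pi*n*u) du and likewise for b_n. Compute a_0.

8

a_0 = ∫_{-1}^{1} v(u) du = 8.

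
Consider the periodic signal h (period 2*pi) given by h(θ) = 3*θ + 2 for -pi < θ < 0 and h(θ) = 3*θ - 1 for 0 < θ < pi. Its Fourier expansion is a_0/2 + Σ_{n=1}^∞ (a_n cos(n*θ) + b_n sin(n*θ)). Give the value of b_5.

6*(-1 + pi)/(5*pi)

b_5 = 1/pi ∫_{-pi}^{pi} h(θ) sin(5*θ) dθ.
Split the integral at the breakpoints.
Integrating by parts (boundary term plus one more integral), an antiderivative of (3*θ + 2) sin(5*θ) is -3*θ*cos(5*θ)/5 + 3*sin(5*θ)/25 - 2*cos(5*θ)/5; evaluating from -pi to 0: ∫_{-pi}^{0} (3*θ + 2) sin(5*θ) dθ = (-2/5) - (2/5 - 3*pi/5) = -4/5 + 3*pi/5.
Integrating by parts (boundary term plus one more integral), an antiderivative of (3*θ - 1) sin(5*θ) is -3*θ*cos(5*θ)/5 + 3*sin(5*θ)/25 + cos(5*θ)/5; evaluating from 0 to pi: ∫_{0}^{pi} (3*θ - 1) sin(5*θ) dθ = (-1/5 + 3*pi/5) - (1/5) = -2/5 + 3*pi/5.
Summing the pieces and multiplying by (1/pi) gives b_5 = 6*(-1 + pi)/(5*pi).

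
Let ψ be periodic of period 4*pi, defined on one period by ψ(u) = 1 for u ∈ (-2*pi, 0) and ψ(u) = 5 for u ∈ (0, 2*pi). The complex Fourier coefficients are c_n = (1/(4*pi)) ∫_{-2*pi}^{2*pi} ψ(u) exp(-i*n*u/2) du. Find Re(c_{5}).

Since ψ is real-valued, Re(c_{5}) = (1/(4*pi)) ∫_{-2*pi}^{2*pi} ψ(u) cos(5*u/2) du = a_{5}/2.
Split the integral at the breakpoints.
Directly, an antiderivative of (1) cos(5*u/2) is 2*sin(5*u/2)/5; evaluating from -2*pi to 0: ∫_{-2*pi}^{0} (1) cos(5*u/2) du = (0) - (0) = 0.
Directly, an antiderivative of (5) cos(5*u/2) is 2*sin(5*u/2); evaluating from 0 to 2*pi: ∫_{0}^{2*pi} (5) cos(5*u/2) du = (0) - (0) = 0.
So ∫_{-2*pi}^{2*pi} ψ(u) cos(5*u/2) du = 0.
Hence Re(c_{5}) = (1/(4*pi))·(0) = 0.

0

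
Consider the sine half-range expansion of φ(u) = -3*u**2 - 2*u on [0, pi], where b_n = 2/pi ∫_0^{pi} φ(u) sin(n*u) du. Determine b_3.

-2*pi - 4/3 + 8/(9*pi)

b_3 = 2/pi ∫_0^{pi} (-3*u**2 - 2*u) sin(3*u) du.
Integrating by parts twice (tabular method), an antiderivative of (-3*u**2 - 2*u) sin(3*u) is u**2*cos(3*u) - 2*u*sin(3*u)/3 + 2*u*cos(3*u)/3 - 2*sin(3*u)/9 - 2*cos(3*u)/9; evaluating from 0 to pi: ∫_{0}^{pi} (-3*u**2 - 2*u) sin(3*u) du = (-pi**2 - 2*pi/3 + 2/9) - (-2/9) = -pi**2 - 2*pi/3 + 4/9.
Hence b_3 = (2/pi)·(-pi**2 - 2*pi/3 + 4/9) = -2*pi - 4/3 + 8/(9*pi).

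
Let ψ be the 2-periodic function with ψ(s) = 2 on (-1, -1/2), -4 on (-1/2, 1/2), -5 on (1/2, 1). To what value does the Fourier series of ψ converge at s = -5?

s = -5 differs from s = -1 by -2 full period(s), and the series is 2-periodic.
At s = -1 the one-sided limits are ψ(-1^-) = -5 and ψ(-1^+) = 2.
By Dirichlet's theorem the series converges to their average, [(-5) + (2)]/2 = -3/2.

-3/2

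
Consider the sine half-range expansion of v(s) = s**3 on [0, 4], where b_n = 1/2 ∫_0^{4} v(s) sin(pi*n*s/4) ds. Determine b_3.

128*(-2 + 3*pi**2)/(9*pi**3)

b_3 = 1/2 ∫_0^{4} (s**3) sin(3*pi*s/4) ds.
Integrating by parts three times (tabular method), an antiderivative of (s**3) sin(3*pi*s/4) is -4*s**3*cos(3*pi*s/4)/(3*pi) + 16*s**2*sin(3*pi*s/4)/(3*pi**2) + 128*s*cos(3*pi*s/4)/(9*pi**3) - 512*sin(3*pi*s/4)/(27*pi**4); evaluating from 0 to 4: ∫_{0}^{4} (s**3) sin(3*pi*s/4) ds = (256*(-2 + 3*pi**2)/(9*pi**3)) - (0) = 256*(-2 + 3*pi**2)/(9*pi**3).
Hence b_3 = (1/2)·(256*(-2 + 3*pi**2)/(9*pi**3)) = 128*(-2 + 3*pi**2)/(9*pi**3).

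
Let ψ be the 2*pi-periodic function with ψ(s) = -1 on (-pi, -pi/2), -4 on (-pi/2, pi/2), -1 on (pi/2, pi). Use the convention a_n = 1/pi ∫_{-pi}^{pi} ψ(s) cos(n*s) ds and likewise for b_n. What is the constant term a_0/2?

-5/2

a_0 = 1/pi ∫_{-pi}^{pi} ψ(s) ds = 1/pi · (-5*pi) = -5.
So the constant term a_0/2 = -5/2.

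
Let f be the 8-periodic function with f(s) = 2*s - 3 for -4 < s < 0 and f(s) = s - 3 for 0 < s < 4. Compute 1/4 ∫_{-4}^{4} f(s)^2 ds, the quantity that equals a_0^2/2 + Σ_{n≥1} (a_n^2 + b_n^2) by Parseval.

1/4 ∫_{-4}^{4} f(s)^2 ds = 1/4 · (680/3) = 170/3.

170/3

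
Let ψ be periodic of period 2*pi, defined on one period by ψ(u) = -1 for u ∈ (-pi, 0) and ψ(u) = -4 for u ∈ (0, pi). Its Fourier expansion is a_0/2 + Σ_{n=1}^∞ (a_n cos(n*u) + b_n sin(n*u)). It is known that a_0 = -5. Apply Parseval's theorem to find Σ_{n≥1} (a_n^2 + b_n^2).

9/2

Parseval: a_0^2/2 + Σ_{n≥1} (a_n^2+b_n^2) = 1/pi ∫_{-pi}^{pi} ψ(u)^2 du = 17.
Subtract a_0^2/2 = 25/2: Σ (a_n^2+b_n^2) = 9/2.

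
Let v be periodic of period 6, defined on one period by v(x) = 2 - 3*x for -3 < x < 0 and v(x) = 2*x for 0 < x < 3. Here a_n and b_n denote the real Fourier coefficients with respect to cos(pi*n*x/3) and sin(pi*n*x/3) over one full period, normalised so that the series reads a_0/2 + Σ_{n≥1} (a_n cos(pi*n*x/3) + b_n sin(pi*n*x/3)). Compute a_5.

a_5 = 1/3 ∫_{-3}^{3} v(x) cos(5*pi*x/3) dx.
Split the integral at the breakpoints.
Integrating by parts (boundary term plus one more integral), an antiderivative of (2 - 3*x) cos(5*pi*x/3) is -9*x*sin(5*pi*x/3)/(5*pi) + 6*sin(5*pi*x/3)/(5*pi) - 27*cos(5*pi*x/3)/(25*pi**2); evaluating from -3 to 0: ∫_{-3}^{0} (2 - 3*x) cos(5*pi*x/3) dx = (-27/(25*pi**2)) - (27/(25*pi**2)) = -54/(25*pi**2).
Integrating by parts (boundary term plus one more integral), an antiderivative of (2*x) cos(5*pi*x/3) is 6*x*sin(5*pi*x/3)/(5*pi) + 18*cos(5*pi*x/3)/(25*pi**2); evaluating from 0 to 3: ∫_{0}^{3} (2*x) cos(5*pi*x/3) dx = (-18/(25*pi**2)) - (18/(25*pi**2)) = -36/(25*pi**2).
Summing the pieces and multiplying by (1/3) gives a_5 = -6/(5*pi**2).

-6/(5*pi**2)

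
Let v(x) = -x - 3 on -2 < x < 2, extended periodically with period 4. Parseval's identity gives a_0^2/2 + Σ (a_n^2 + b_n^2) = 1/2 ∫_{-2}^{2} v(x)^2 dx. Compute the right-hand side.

1/2 ∫_{-2}^{2} v(x)^2 dx = 1/2 · (124/3) = 62/3.

62/3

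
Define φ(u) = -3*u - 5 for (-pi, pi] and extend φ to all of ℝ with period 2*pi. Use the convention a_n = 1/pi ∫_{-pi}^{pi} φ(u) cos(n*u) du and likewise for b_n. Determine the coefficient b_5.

-6/5

b_5 = 1/pi ∫_{-pi}^{pi} φ(u) sin(5*u) du.
Integrating by parts (boundary term plus one more integral), an antiderivative of (-3*u - 5) sin(5*u) is 3*u*cos(5*u)/5 - 3*sin(5*u)/25 + cos(5*u); evaluating from -pi to pi: ∫_{-pi}^{pi} (-3*u - 5) sin(5*u) du = (-3*pi/5 - 1) - (-1 + 3*pi/5) = -6*pi/5.
Hence b_5 = (1/pi)·(-6*pi/5) = -6/5.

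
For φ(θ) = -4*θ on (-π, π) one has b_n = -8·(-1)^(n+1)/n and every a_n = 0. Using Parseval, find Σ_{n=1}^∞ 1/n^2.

Parseval: Σ b_n^2 = (1/π) ∫_{-π}^{π} φ(θ)^2 dθ = 32*pi**2/3.
Σ b_n^2 = Σ 64/n^2, so Σ 1/n^2 = (32*pi**2/3)/64 = pi**2/6.

pi**2/6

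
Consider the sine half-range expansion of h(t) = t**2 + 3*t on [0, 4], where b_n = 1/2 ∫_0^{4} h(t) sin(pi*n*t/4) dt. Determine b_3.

8*(-16 + 63*pi**2)/(27*pi**3)

b_3 = 1/2 ∫_0^{4} (t**2 + 3*t) sin(3*pi*t/4) dt.
Integrating by parts twice (tabular method), an antiderivative of (t**2 + 3*t) sin(3*pi*t/4) is -4*t**2*cos(3*pi*t/4)/(3*pi) + 32*t*sin(3*pi*t/4)/(9*pi**2) - 4*t*cos(3*pi*t/4)/pi + 16*sin(3*pi*t/4)/(3*pi**2) + 128*cos(3*pi*t/4)/(27*pi**3); evaluating from 0 to 4: ∫_{0}^{4} (t**2 + 3*t) sin(3*pi*t/4) dt = (16*(-8 + 63*pi**2)/(27*pi**3)) - (128/(27*pi**3)) = 16*(-16 + 63*pi**2)/(27*pi**3).
Hence b_3 = (1/2)·(16*(-16 + 63*pi**2)/(27*pi**3)) = 8*(-16 + 63*pi**2)/(27*pi**3).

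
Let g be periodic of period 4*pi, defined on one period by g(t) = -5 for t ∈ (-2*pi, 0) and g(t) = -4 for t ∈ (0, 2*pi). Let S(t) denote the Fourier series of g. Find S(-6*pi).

-9/2

t = -6*pi differs from t = -2*pi by -1 full period(s), and the series is 4*pi-periodic.
At t = -2*pi the one-sided limits are g(-2*pi^-) = -4 and g(-2*pi^+) = -5.
By Dirichlet's theorem the series converges to their average, [(-4) + (-5)]/2 = -9/2.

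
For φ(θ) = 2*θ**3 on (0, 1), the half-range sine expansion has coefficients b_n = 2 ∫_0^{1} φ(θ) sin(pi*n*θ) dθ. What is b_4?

b_4 = 2 ∫_0^{1} (2*θ**3) sin(4*pi*θ) dθ.
Integrating by parts three times (tabular method), an antiderivative of (2*θ**3) sin(4*pi*θ) is -θ**3*cos(4*pi*θ)/(2*pi) + 3*θ**2*sin(4*pi*θ)/(8*pi**2) + 3*θ*cos(4*pi*θ)/(16*pi**3) - 3*sin(4*pi*θ)/(64*pi**4); evaluating from 0 to 1: ∫_{0}^{1} (2*θ**3) sin(4*pi*θ) dθ = ((3 - 8*pi**2)/(16*pi**3)) - (0) = (3 - 8*pi**2)/(16*pi**3).
Hence b_4 = 2·((3 - 8*pi**2)/(16*pi**3)) = (3/8 - pi**2)/pi**3.

(3/8 - pi**2)/pi**3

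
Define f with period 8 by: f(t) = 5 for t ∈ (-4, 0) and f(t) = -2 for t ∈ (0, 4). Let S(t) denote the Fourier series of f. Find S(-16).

t = -16 differs from t = 0 by -2 full period(s), and the series is 8-periodic.
At t = 0 the one-sided limits are f(0^-) = 5 and f(0^+) = -2.
By Dirichlet's theorem the series converges to their average, [(5) + (-2)]/2 = 3/2.

3/2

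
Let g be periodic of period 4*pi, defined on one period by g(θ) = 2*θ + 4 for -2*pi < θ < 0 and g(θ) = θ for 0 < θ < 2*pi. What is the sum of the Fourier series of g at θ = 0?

At θ = 0 the one-sided limits are g(0^-) = 4 and g(0^+) = 0.
By Dirichlet's theorem the series converges to their average, [(4) + (0)]/2 = 2.

2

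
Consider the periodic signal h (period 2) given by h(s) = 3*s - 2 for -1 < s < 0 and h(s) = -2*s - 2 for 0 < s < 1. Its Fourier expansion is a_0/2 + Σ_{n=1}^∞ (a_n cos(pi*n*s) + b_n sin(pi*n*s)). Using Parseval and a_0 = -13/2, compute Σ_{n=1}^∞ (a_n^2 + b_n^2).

29/24

Parseval: a_0^2/2 + Σ_{n≥1} (a_n^2+b_n^2) = ∫_{-1}^{1} h(s)^2 ds = 67/3.
Subtract a_0^2/2 = 169/8: Σ (a_n^2+b_n^2) = 29/24.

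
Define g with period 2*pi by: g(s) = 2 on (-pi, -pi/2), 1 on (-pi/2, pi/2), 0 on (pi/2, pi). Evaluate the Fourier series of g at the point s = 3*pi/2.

s = 3*pi/2 differs from s = -pi/2 by 1 full period(s), and the series is 2*pi-periodic.
At s = -pi/2 the one-sided limits are g(-pi/2^-) = 2 and g(-pi/2^+) = 1.
By Dirichlet's theorem the series converges to their average, [(2) + (1)]/2 = 3/2.

3/2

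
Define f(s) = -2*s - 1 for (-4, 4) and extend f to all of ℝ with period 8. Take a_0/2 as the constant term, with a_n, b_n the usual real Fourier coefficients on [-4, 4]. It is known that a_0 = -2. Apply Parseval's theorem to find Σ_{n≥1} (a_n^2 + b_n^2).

Parseval: a_0^2/2 + Σ_{n≥1} (a_n^2+b_n^2) = 1/4 ∫_{-4}^{4} f(s)^2 ds = 134/3.
Subtract a_0^2/2 = 2: Σ (a_n^2+b_n^2) = 128/3.

128/3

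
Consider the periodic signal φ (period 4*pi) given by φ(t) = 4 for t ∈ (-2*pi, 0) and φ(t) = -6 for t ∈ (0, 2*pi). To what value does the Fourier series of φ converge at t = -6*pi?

-1

t = -6*pi differs from t = 2*pi by -2 full period(s), and the series is 4*pi-periodic.
At t = 2*pi the one-sided limits are φ(2*pi^-) = -6 and φ(2*pi^+) = 4.
By Dirichlet's theorem the series converges to their average, [(-6) + (4)]/2 = -1.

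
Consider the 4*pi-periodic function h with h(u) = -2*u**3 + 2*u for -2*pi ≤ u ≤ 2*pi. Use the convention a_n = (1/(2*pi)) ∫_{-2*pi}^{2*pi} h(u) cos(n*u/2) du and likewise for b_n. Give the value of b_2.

-28 + 16*pi**2

b_2 = (1/(2*pi)) ∫_{-2*pi}^{2*pi} h(u) sin(u) du.
h is odd and sin(u) is odd, so the integrand is even and b_2 = 1/pi ∫_0^{2*pi} h(u) sin(u) du.
Integrating by parts three times (tabular method), an antiderivative of (-2*u**3 + 2*u) sin(u) is 2*u**3*cos(u) - 6*u**2*sin(u) - 14*u*cos(u) + 14*sin(u); evaluating from 0 to 2*pi: ∫_{0}^{2*pi} (-2*u**3 + 2*u) sin(u) du = (-28*pi + 16*pi**3) - (0) = -28*pi + 16*pi**3.
Hence b_2 = (1/pi)·(-28*pi + 16*pi**3) = -28 + 16*pi**2.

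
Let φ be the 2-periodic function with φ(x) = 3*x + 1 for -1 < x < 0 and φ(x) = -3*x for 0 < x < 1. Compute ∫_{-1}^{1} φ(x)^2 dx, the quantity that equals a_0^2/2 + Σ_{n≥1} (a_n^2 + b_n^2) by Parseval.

∫_{-1}^{1} φ(x)^2 dx = 4.

4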